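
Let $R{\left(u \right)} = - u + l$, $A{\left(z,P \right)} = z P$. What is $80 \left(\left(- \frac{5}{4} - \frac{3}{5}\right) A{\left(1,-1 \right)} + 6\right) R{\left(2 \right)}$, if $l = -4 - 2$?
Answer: $-5024$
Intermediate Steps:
$A{\left(z,P \right)} = P z$
$l = -6$ ($l = -4 - 2 = -6$)
$R{\left(u \right)} = -6 - u$ ($R{\left(u \right)} = - u - 6 = -6 - u$)
$80 \left(\left(- \frac{5}{4} - \frac{3}{5}\right) A{\left(1,-1 \right)} + 6\right) R{\left(2 \right)} = 80 \left(\left(- \frac{5}{4} - \frac{3}{5}\right) \left(\left(-1\right) 1\right) + 6\right) \left(-6 - 2\right) = 80 \left(\left(\left(-5\right) \frac{1}{4} - \frac{3}{5}\right) \left(-1\right) + 6\right) \left(-6 - 2\right) = 80 \left(\left(- \frac{5}{4} - \frac{3}{5}\right) \left(-1\right) + 6\right) \left(-8\right) = 80 \left(\left(- \frac{37}{20}\right) \left(-1\right) + 6\right) \left(-8\right) = 80 \left(\frac{37}{20} + 6\right) \left(-8\right) = 80 \cdot \frac{157}{20} \left(-8\right) = 628 \left(-8\right) = -5024$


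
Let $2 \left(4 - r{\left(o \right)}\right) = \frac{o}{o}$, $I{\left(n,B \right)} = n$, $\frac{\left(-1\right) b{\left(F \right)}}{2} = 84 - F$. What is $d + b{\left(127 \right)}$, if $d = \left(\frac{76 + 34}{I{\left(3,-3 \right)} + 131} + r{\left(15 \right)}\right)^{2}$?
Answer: $\frac{1879457}{17956} \approx 104.67$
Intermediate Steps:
$b{\left(F \right)} = -168 + 2 F$ ($b{\left(F \right)} = - 2 \left(84 - F\right) = -168 + 2 F$)
$r{\left(o \right)} = \frac{7}{2}$ ($r{\left(o \right)} = 4 - \frac{o \frac{1}{o}}{2} = 4 - \frac{1}{2} = \frac{7}{2}$)
$d = \frac{335241}{17956}$ ($d = \left(\frac{76 + 34}{3 + 131} + \frac{7}{2}\right)^{2} = \left(\frac{110}{134} + \frac{7}{2}\right)^{2} = \left(110 \cdot \frac{1}{134} + \frac{7}{2}\right)^{2} = \left(\frac{55}{67} + \frac{7}{2}\right)^{2} = \left(\frac{579}{134}\right)^{2} = \frac{335241}{17956} \approx 18.67$)
$d + b{\left(127 \right)} = \frac{335241}{17956} + \left(-168 + 2 \cdot 127\right) = \frac{335241}{17956} + \left(-168 + 254\right) = \frac{335241}{17956} + 86 = \frac{1879457}{17956}$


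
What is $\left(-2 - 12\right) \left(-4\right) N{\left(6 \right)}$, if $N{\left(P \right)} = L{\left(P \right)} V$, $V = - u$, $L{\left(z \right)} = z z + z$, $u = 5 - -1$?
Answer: $-14112$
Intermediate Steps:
$u = 6$ ($u = 5 + 1 = 6$)
$L{\left(z \right)} = z + z^{2}$ ($L{\left(z \right)} = z^{2} + z = z + z^{2}$)
$V = -6$ ($V = \left(-1\right) 6 = -6$)
$N{\left(P \right)} = - 6 P \left(1 + P\right)$ ($N{\left(P \right)} = P \left(1 + P\right) \left(-6\right) = - 6 P \left(1 + P\right)$)
$\left(-2 - 12\right) \left(-4\right) N{\left(6 \right)} = \left(-2 - 12\right) \left(-4\right) \left(\left(-6\right) 6 \left(1 + 6\right)\right) = \left(-2 - 12\right) \left(-4\right) \left(\left(-6\right) 6 \cdot 7\right) = \left(-14\right) \left(-4\right) \left(-252\right) = 56 \left(-252\right) = -14112$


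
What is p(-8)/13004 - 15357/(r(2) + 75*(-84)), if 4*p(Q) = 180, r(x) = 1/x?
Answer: 399971811/163837396 ≈ 2.4413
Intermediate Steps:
p(Q) = 45 (p(Q) = (1/4)*180 = 45)
p(-8)/13004 - 15357/(r(2) + 75*(-84)) = 45/13004 - 15357/(1/2 + 75*(-84)) = 45*(1/13004) - 15357/(1/2 - 6300) = 45/13004 - 15357/(-12599/2) = 45/13004 - 15357*(-2/12599) = 45/13004 + 30714/12599 = 399971811/163837396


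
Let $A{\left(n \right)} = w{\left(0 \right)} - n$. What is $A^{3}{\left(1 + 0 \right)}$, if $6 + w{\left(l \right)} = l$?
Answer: $-343$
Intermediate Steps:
$w{\left(l \right)} = -6 + l$
$A{\left(n \right)} = -6 - n$ ($A{\left(n \right)} = \left(-6 + 0\right) - n = -6 - n$)
$A^{3}{\left(1 + 0 \right)} = \left(-6 - \left(1 + 0\right)\right)^{3} = \left(-6 - 1\right)^{3} = \left(-7\right)^{3} = -343$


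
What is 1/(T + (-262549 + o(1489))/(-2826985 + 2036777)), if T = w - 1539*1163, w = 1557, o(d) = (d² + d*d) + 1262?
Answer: -790208/1413133139355 ≈ -5.5919e-7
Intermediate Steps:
o(d) = 1262 + 2*d² (o(d) = (d² + d²) + 1262 = 2*d² + 1262 = 1262 + 2*d²)
T = -1788300 (T = 1557 - 1539*1163 = 1557 - 1789857 = -1788300)
1/(T + (-262549 + o(1489))/(-2826985 + 2036777)) = 1/(-1788300 + (-262549 + (1262 + 2*1489²))/(-2826985 + 2036777)) = 1/(-1788300 + (-262549 + (1262 + 2*2217121))/(-790208)) = 1/(-1788300 + (-262549 + (1262 + 4434242))*(-1/790208)) = 1/(-1788300 + (-262549 + 4435504)*(-1/790208)) = 1/(-1788300 + 4172955*(-1/790208)) = 1/(-1788300 - 4172955/790208) = 1/(-1413133139355/790208) = -790208/1413133139355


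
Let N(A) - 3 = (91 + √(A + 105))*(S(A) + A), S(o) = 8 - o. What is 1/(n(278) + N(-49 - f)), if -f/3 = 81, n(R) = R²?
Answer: 78015/6086321089 - 8*√299/6086321089 ≈ 1.2795e-5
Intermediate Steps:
f = -243 (f = -3*81 = -243)
N(A) = 731 + 8*√(105 + A) (N(A) = 3 + (91 + √(A + 105))*((8 - A) + A) = 3 + (91 + √(105 + A))*8 = 3 + (728 + 8*√(105 + A)) = 731 + 8*√(105 + A))
1/(n(278) + N(-49 - f)) = 1/(278² + (731 + 8*√(105 + (-49 - 1*(-243))))) = 1/(77284 + (731 + 8*√(105 + (-49 + 243)))) = 1/(77284 + (731 + 8*√(105 + 194))) = 1/(77284 + (731 + 8*√299)) = 1/(78015 + 8*√299)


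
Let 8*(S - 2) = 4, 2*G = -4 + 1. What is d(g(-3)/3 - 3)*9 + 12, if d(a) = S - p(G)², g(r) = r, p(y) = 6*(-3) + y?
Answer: -13551/4 ≈ -3387.8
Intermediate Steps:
G = -3/2 (G = (-4 + 1)/2 = (½)*(-3) = -3/2 ≈ -1.5000)
p(y) = -18 + y
S = 5/2 (S = 2 + (⅛)*4 = 2 + ½ = 5/2 ≈ 2.5000)
d(a) = -1511/4 (d(a) = 5/2 - (-18 - 3/2)² = 5/2 - (-39/2)² = 5/2 - 1*1521/4 = 5/2 - 1521/4 = -1511/4)
d(g(-3)/3 - 3)*9 + 12 = -1511/4*9 + 12 = -13599/4 + 12 = -13551/4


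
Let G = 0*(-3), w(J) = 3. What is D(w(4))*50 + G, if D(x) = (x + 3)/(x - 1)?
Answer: 150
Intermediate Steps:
G = 0
D(x) = (3 + x)/(-1 + x)
D(w(4))*50 + G = ((3 + 3)/(-1 + 3))*50 + 0 = (6/2)*50 + 0 = ((½)*6)*50 + 0 = 3*50 + 0 = 150 + 0 = 150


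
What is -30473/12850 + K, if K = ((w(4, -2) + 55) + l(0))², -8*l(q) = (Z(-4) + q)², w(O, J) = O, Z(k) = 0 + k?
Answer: 41719177/12850 ≈ 3246.6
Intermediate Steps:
Z(k) = k
l(q) = -(-4 + q)²/8
K = 3249 (K = ((4 + 55) - (-4 + 0)²/8)² = (59 - ⅛*(-4)²)² = (59 - ⅛*16)² = (59 - 2)² = 57² = 3249)
-30473/12850 + K = -30473/12850 + 3249 = 41719177/12850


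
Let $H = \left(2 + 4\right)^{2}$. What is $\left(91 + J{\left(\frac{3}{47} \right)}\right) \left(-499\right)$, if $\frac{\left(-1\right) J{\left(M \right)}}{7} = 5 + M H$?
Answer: $- \frac{936124}{47} \approx -19918.0$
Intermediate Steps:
$H = 36$ ($H = 6^{2} = 36$)
$J{\left(M \right)} = -35 - 252 M$ ($J{\left(M \right)} = - 7 \left(5 + M 36\right) = - 7 \left(5 + 36 M\right) = -35 - 252 M$)
$\left(91 + J{\left(\frac{3}{47} \right)}\right) \left(-499\right) = \left(91 - \left(35 + 252 \cdot \frac{3}{47}\right)\right) \left(-499\right) = \left(91 - \left(35 + 252 \cdot 3 \cdot \frac{1}{47}\right)\right) \left(-499\right) = \left(91 - \frac{2401}{47}\right) \left(-499\right) = \frac{1876}{47} \left(-499\right) = - \frac{936124}{47}$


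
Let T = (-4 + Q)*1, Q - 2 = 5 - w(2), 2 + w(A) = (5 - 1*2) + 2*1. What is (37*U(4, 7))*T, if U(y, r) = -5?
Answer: 0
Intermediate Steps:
w(A) = 3 (w(A) = -2 + ((5 - 1*2) + 2*1) = -2 + ((5 - 2) + 2) = -2 + (3 + 2) = -2 + 5 = 3)
Q = 4 (Q = 2 + (5 - 1*3) = 2 + (5 - 3) = 2 + 2 = 4)
T = 0 (T = (-4 + 4)*1 = 0*1 = 0)
(37*U(4, 7))*T = (37*(-5))*0 = -185*0 = 0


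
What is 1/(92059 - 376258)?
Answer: -1/284199 ≈ -3.5187e-6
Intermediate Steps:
1/(92059 - 376258) = 1/(-284199) = -1/284199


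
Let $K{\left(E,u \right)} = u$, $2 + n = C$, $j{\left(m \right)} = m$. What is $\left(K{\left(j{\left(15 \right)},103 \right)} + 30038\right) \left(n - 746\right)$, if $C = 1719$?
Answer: $29266911$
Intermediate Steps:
$n = 1717$ ($n = -2 + 1719 = 1717$)
$\left(K{\left(j{\left(15 \right)},103 \right)} + 30038\right) \left(n - 746\right) = \left(103 + 30038\right) \left(1717 - 746\right) = 30141 \cdot 971 = 29266911$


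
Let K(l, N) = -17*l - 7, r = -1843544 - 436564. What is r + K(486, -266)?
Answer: -2288377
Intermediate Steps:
r = -2280108
K(l, N) = -7 - 17*l
r + K(486, -266) = -2280108 + (-7 - 17*486) = -2280108 + (-7 - 8262) = -2280108 - 8269 = -2288377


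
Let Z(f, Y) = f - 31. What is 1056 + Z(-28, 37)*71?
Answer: -3133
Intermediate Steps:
Z(f, Y) = -31 + f
1056 + Z(-28, 37)*71 = 1056 + (-31 - 28)*71 = 1056 - 59*71 = 1056 - 4189 = -3133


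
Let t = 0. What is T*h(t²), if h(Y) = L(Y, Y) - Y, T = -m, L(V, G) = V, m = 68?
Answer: 0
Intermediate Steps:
T = -68 (T = -1*68 = -68)
h(Y) = 0 (h(Y) = Y - Y = 0)
T*h(t²) = -68*0 = 0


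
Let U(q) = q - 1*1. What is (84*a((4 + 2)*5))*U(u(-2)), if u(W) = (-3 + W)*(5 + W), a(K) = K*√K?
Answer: -40320*√30 ≈ -2.2084e+5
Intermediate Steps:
a(K) = K^(3/2)
U(q) = -1 + q (U(q) = q - 1 = -1 + q)
(84*a((4 + 2)*5))*U(u(-2)) = (84*((4 + 2)*5)^(3/2))*(-1 + (-15 + (-2)² + 2*(-2))) = (84*(6*5)^(3/2))*(-1 + (-15 + 4 - 4)) = (84*30^(3/2))*(-1 - 15) = (84*(30*√30))*(-16) = (2520*√30)*(-16) = -40320*√30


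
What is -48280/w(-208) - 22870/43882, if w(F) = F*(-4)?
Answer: -133603175/2281864 ≈ -58.550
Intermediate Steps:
w(F) = -4*F
-48280/w(-208) - 22870/43882 = -48280/((-4*(-208))) - 22870/43882 = -48280/832 - 22870*1/43882 = -48280*1/832 - 11435/21941 = -6035/104 - 11435/21941 = -133603175/2281864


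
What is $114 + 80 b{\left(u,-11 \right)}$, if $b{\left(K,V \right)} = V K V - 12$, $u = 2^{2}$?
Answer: $37874$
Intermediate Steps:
$u = 4$
$b{\left(K,V \right)} = -12 + K V^{2}$ ($b{\left(K,V \right)} = K V V - 12 = K V^{2} - 12 = -12 + K V^{2}$)
$114 + 80 b{\left(u,-11 \right)} = 114 + 80 \left(-12 + 4 \left(-11\right)^{2}\right) = 114 + 80 \left(-12 + 4 \cdot 121\right) = 114 + 80 \left(-12 + 484\right) = 114 + 80 \cdot 472 = 114 + 37760 = 37874$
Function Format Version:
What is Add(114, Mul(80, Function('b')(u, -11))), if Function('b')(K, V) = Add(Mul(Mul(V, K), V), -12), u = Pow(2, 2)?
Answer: 37874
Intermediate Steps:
u = 4
Function('b')(K, V) = Add(-12, Mul(K, Pow(V, 2))) (Function('b')(K, V) = Add(Mul(Mul(K, V), V), -12) = Add(Mul(K, Pow(V, 2)), -12) = Add(-12, Mul(K, Pow(V, 2))))
Add(114, Mul(80, Function('b')(u, -11))) = Add(114, Mul(80, Add(-12, Mul(4, Pow(-11, 2))))) = Add(114, Mul(80, Add(-12, Mul(4, 121)))) = Add(114, Mul(80, Add(-12, 484))) = Add(114, Mul(80, 472)) = Add(114, 37760) = 37874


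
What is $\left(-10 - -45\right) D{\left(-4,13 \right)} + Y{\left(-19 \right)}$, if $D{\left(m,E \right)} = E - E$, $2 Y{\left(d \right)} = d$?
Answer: $- \frac{19}{2} \approx -9.5$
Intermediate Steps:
$Y{\left(d \right)} = \frac{d}{2}$
$D{\left(m,E \right)} = 0$
$\left(-10 - -45\right) D{\left(-4,13 \right)} + Y{\left(-19 \right)} = \left(-10 - -45\right) 0 + \frac{1}{2} \left(-19\right) = \left(-10 + 45\right) 0 - \frac{19}{2} = 35 \cdot 0 - \frac{19}{2} = 0 - \frac{19}{2} = - \frac{19}{2}$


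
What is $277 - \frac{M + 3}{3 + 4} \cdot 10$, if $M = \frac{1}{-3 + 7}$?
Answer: $- \frac{18005}{14} \approx -1286.1$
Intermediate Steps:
$M = \frac{1}{4} \approx 0.25$
$277 - \frac{M + 3}{3 + 4} \cdot 10 = 277 - \frac{\frac{1}{4} + 3}{3 + 4} \cdot 10 = 277 - \frac{13}{4 \cdot 7} \cdot 10 = 277 \left(-1\right) \frac{13}{28} \cdot 10 = 277 \left(\left(- \frac{13}{28}\right) 10\right) = 277 \left(- \frac{65}{14}\right) = - \frac{18005}{14}$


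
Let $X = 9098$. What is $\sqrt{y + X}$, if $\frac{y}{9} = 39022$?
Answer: $2 \sqrt{90074} \approx 600.25$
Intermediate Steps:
$y = 351198$ ($y = 9 \cdot 39022 = 351198$)
$\sqrt{y + X} = \sqrt{351198 + 9098} = \sqrt{360296} = 2 \sqrt{90074}$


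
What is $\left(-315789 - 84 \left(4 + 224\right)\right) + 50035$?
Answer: $-284906$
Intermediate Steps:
$\left(-315789 - 84 \left(4 + 224\right)\right) + 50035 = \left(-315789 - 19152\right) + 50035 = -334941 + 50035 = -284906$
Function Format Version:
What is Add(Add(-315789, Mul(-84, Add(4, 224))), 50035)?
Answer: -284906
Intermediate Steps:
Add(Add(-315789, Mul(-84, Add(4, 224))), 50035) = Add(Add(-315789, Mul(-84, 228)), 50035) = Add(Add(-315789, -19152), 50035) = Add(-334941, 50035) = -284906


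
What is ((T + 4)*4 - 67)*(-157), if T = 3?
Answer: 6123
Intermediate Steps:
((T + 4)*4 - 67)*(-157) = ((3 + 4)*4 - 67)*(-157) = (7*4 - 67)*(-157) = (28 - 67)*(-157) = -39*(-157) = 6123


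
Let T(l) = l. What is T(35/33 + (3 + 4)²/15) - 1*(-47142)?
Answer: 2593048/55 ≈ 47146.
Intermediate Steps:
T(35/33 + (3 + 4)²/15) - 1*(-47142) = (35/33 + (3 + 4)²/15) - 1*(-47142) = (35*(1/33) + 7²*(1/15)) + 47142 = (35/33 + 49*(1/15)) + 47142 = (35/33 + 49/15) + 47142 = 238/55 + 47142 = 2593048/55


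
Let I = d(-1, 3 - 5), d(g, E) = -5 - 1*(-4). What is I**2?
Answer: 1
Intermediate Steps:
d(g, E) = -1 (d(g, E) = -5 + 4 = -1)
I = -1
I**2 = (-1)**2 = 1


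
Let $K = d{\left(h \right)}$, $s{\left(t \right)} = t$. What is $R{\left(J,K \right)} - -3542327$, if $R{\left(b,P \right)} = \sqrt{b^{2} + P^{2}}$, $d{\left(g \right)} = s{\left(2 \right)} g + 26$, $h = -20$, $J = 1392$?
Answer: $3542327 + 2 \sqrt{484465} \approx 3.5437 \cdot 10^{6}$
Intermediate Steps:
$d{\left(g \right)} = 26 + 2 g$ ($d{\left(g \right)} = 2 g + 26 = 26 + 2 g$)
$K = -14$ ($K = 26 + 2 \left(-20\right) = 26 - 40 = -14$)
$R{\left(b,P \right)} = \sqrt{P^{2} + b^{2}}$
$R{\left(J,K \right)} - -3542327 = \sqrt{\left(-14\right)^{2} + 1392^{2}} - -3542327 = \sqrt{196 + 1937664} + 3542327 = \sqrt{1937860} + 3542327 = 2 \sqrt{484465} + 3542327 = 3542327 + 2 \sqrt{484465}$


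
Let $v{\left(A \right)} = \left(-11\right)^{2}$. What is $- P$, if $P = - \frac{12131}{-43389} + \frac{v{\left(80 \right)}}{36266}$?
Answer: $- \frac{445192915}{1573545474} \approx -0.28292$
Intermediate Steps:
$v{\left(A \right)} = 121$
$P = \frac{445192915}{1573545474}$ ($P = - \frac{12131}{-43389} + \frac{121}{36266} = \left(-12131\right) \left(- \frac{1}{43389}\right) + 121 \cdot \frac{1}{36266} = \frac{12131}{43389} + \frac{121}{36266} = \frac{445192915}{1573545474} \approx 0.28292$)
$- P = \left(-1\right) \frac{445192915}{1573545474} = - \frac{445192915}{1573545474}$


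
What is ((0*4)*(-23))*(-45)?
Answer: 0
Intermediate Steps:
((0*4)*(-23))*(-45) = (0*(-23))*(-45) = 0*(-45) = 0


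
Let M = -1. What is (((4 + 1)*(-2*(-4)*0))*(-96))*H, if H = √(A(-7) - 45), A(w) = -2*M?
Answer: 0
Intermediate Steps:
A(w) = 2 (A(w) = -2*(-1) = 2)
H = I*√43 (H = √(2 - 45) = √(-43) = I*√43 ≈ 6.5574*I)
(((4 + 1)*(-2*(-4)*0))*(-96))*H = (((4 + 1)*(-2*(-4)*0))*(-96))*(I*√43) = ((5*(8*0))*(-96))*(I*√43) = ((5*0)*(-96))*(I*√43) = (0*(-96))*(I*√43) = 0*(I*√43) = 0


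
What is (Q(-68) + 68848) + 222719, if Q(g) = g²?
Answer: 296191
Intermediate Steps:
(Q(-68) + 68848) + 222719 = ((-68)² + 68848) + 222719 = (4624 + 68848) + 222719 = 73472 + 222719 = 296191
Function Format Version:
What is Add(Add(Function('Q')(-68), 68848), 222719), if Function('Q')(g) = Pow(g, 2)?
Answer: 296191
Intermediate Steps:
Add(Add(Function('Q')(-68), 68848), 222719) = Add(Add(Pow(-68, 2), 68848), 222719) = Add(Add(4624, 68848), 222719) = Add(73472, 222719) = 296191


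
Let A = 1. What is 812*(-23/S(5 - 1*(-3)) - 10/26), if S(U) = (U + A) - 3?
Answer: -133574/39 ≈ -3425.0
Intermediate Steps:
S(U) = -2 + U (S(U) = (U + 1) - 3 = (1 + U) - 3 = -2 + U)
812*(-23/S(5 - 1*(-3)) - 10/26) = 812*(-23/(-2 + (5 - 1*(-3))) - 10/26) = 812*(-23/(-2 + (5 + 3)) - 10*1/26) = 812*(-23/(-2 + 8) - 5/13) = 812*(-23/6 - 5/13) = 812*(-329/78) = -133574/39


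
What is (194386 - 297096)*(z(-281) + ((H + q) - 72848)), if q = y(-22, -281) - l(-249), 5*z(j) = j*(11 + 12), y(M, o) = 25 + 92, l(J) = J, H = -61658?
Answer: 13910282346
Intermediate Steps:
y(M, o) = 117
z(j) = 23*j/5 (z(j) = (j*(11 + 12))/5 = (j*23)/5 = (23*j)/5 = 23*j/5)
q = 366 (q = 117 - 1*(-249) = 117 + 249 = 366)
(194386 - 297096)*(z(-281) + ((H + q) - 72848)) = (194386 - 297096)*((23/5)*(-281) + ((-61658 + 366) - 72848)) = -102710*(-6463/5 + (-61292 - 72848)) = -102710*(-6463/5 - 134140) = -102710*(-677163/5) = 13910282346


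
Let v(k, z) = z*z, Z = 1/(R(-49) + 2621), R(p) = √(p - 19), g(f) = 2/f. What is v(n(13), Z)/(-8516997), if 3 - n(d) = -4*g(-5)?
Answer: I/(8516997*(-6869573*I + 10484*√17)) ≈ -1.7091e-14 + 1.0754e-16*I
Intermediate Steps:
R(p) = √(-19 + p)
n(d) = 7/5 (n(d) = 3 - (-4)*2/(-5) = 3 - (-4)*2*(-⅕) = 3 - (-4)*(-2)/5 = 3 - 1*8/5 = 3 - 8/5 = 7/5)
Z = 1/(2621 + 2*I*√17) (Z = 1/(√(-19 - 49) + 2621) = 1/(√(-68) + 2621) = 1/(2*I*√17 + 2621) = 1/(2621 + 2*I*√17) ≈ 0.00038153 - 1.2e-6*I)
v(k, z) = z²
v(n(13), Z)/(-8516997) = (2621/6869709 - 2*I*√17/6869709)²/(-8516997) = (2621/6869709 - 2*I*√17/6869709)²*(-1/8516997) = -(2621/6869709 - 2*I*√17/6869709)²/8516997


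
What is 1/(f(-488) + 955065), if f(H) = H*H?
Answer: 1/1193209 ≈ 8.3808e-7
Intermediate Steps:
f(H) = H**2
1/(f(-488) + 955065) = 1/((-488)**2 + 955065) = 1/(238144 + 955065) = 1/1193209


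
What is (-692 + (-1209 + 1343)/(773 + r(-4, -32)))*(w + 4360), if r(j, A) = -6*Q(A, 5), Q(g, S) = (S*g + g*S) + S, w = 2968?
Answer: -13503027136/2663 ≈ -5.0706e+6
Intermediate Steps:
Q(g, S) = S + 2*S*g (Q(g, S) = (S*g + S*g) + S = 2*S*g + S = S + 2*S*g)
r(j, A) = -30 - 60*A (r(j, A) = -30*(1 + 2*A) = -6*(5 + 10*A) = -30 - 60*A)
(-692 + (-1209 + 1343)/(773 + r(-4, -32)))*(w + 4360) = (-692 + (-1209 + 1343)/(773 + (-30 - 60*(-32))))*(2968 + 4360) = (-692 + 134/(773 + (-30 + 1920)))*7328 = (-692 + 134/(773 + 1890))*7328 = (-692 + 134/2663)*7328 = -1842662/2663*7328 = -13503027136/2663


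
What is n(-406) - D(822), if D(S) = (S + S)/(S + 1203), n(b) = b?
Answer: -274598/675 ≈ -406.81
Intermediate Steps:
D(S) = 2*S/(1203 + S) (D(S) = (2*S)/(1203 + S) = 2*S/(1203 + S))
n(-406) - D(822) = -406 - 2*822/(1203 + 822) = -406 - 2*822/2025 = -406 - 1*548/675 = -406 - 548/675 = -274598/675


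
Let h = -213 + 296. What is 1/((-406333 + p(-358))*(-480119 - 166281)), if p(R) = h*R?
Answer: 1/281860780800 ≈ 3.5478e-12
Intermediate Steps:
h = 83
p(R) = 83*R
1/((-406333 + p(-358))*(-480119 - 166281)) = 1/((-406333 + 83*(-358))*(-480119 - 166281)) = 1/((-406333 - 29714)*(-646400)) = 1/(-436047*(-646400)) = 1/281860780800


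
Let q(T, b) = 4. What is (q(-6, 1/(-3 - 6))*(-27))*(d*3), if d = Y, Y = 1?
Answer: -324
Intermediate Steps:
d = 1
(q(-6, 1/(-3 - 6))*(-27))*(d*3) = (4*(-27))*(1*3) = -108*3 = -324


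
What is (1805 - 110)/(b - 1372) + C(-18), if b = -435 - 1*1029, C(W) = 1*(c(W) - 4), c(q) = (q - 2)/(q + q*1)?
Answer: -103171/25524 ≈ -4.0421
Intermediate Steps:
c(q) = (-2 + q)/(2*q) (c(q) = (-2 + q)/(q + q) = (-2 + q)/((2*q)) = (-2 + q)*(1/(2*q)) = (-2 + q)/(2*q))
C(W) = -4 + (-2 + W)/(2*W) (C(W) = 1*((-2 + W)/(2*W) - 4) = 1*(-4 + (-2 + W)/(2*W)) = -4 + (-2 + W)/(2*W))
b = -1464 (b = -435 - 1029 = -1464)
(1805 - 110)/(b - 1372) + C(-18) = (1805 - 110)/(-1464 - 1372) + (-7/2 - 1/(-18)) = 1695/(-2836) + (-7/2 - 1*(-1/18)) = 1695*(-1/2836) + (-7/2 + 1/18) = -1695/2836 - 31/9 = -103171/25524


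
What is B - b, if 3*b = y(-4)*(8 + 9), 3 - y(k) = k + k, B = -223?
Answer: -856/3 ≈ -285.33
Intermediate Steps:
y(k) = 3 - 2*k (y(k) = 3 - (k + k) = 3 - 2*k)
b = 187/3 (b = ((3 - 2*(-4))*(8 + 9))/3 = ((3 + 8)*17)/3 = (11*17)/3 = (1/3)*187 = 187/3 ≈ 62.333)
B - b = -223 - 1*187/3 = -223 - 187/3 = -856/3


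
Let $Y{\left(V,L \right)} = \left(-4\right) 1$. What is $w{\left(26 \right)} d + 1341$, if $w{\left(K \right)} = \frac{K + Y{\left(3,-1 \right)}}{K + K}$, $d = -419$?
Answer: $\frac{30257}{26} \approx 1163.7$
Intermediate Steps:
$Y{\left(V,L \right)} = -4$
$w{\left(K \right)} = \frac{-4 + K}{2 K}$ ($w{\left(K \right)} = \frac{K - 4}{K + K} = \frac{-4 + K}{2 K}$)
$w{\left(26 \right)} d + 1341 = \frac{-4 + 26}{2 \cdot 26} \left(-419\right) + 1341 = \frac{1}{2} \cdot \frac{1}{26} \cdot 22 \left(-419\right) + 1341 = \frac{11}{26} \left(-419\right) + 1341 = - \frac{4609}{26} + 1341 = \frac{30257}{26}$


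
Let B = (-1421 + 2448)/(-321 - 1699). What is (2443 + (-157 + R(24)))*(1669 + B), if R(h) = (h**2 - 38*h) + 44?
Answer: 3360241941/1010 ≈ 3.3270e+6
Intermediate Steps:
R(h) = 44 + h**2 - 38*h
B = -1027/2020 (B = 1027/(-2020) = 1027*(-1/2020) = -1027/2020 ≈ -0.50842)
(2443 + (-157 + R(24)))*(1669 + B) = (2443 + (-157 + (44 + 24**2 - 38*24)))*(1669 - 1027/2020) = (2443 + (-157 + (44 + 576 - 912)))*(3370353/2020) = (2443 + (-157 - 292))*(3370353/2020) = (2443 - 449)*(3370353/2020) = 1994*(3370353/2020) = 3360241941/1010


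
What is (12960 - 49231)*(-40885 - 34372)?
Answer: 2729646647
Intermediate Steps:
(12960 - 49231)*(-40885 - 34372) = -36271*(-75257) = 2729646647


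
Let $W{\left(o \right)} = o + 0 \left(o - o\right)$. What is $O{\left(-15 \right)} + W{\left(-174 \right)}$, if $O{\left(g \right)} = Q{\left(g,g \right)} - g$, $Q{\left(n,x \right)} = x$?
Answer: $-174$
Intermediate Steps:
$O{\left(g \right)} = 0$ ($O{\left(g \right)} = g - g = 0$)
$W{\left(o \right)} = o$ ($W{\left(o \right)} = o + 0 \cdot 0 = o + 0 = o$)
$O{\left(-15 \right)} + W{\left(-174 \right)} = 0 - 174 = -174$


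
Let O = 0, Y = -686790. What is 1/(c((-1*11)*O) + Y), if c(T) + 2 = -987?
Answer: -1/687779 ≈ -1.4540e-6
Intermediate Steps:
c(T) = -989 (c(T) = -2 - 987 = -989)
1/(c((-1*11)*O) + Y) = 1/(-989 - 686790) = 1/(-687779) = -1/687779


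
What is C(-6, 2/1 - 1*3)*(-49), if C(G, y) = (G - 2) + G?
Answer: 686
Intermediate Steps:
C(G, y) = -2 + 2*G (C(G, y) = (-2 + G) + G = -2 + 2*G)
C(-6, 2/1 - 1*3)*(-49) = (-2 + 2*(-6))*(-49) = (-2 - 12)*(-49) = -14*(-49) = 686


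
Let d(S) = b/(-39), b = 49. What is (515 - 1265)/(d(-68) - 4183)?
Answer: 14625/81593 ≈ 0.17924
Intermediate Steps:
d(S) = -49/39 (d(S) = 49/(-39) = 49*(-1/39) = -49/39)
(515 - 1265)/(d(-68) - 4183) = (515 - 1265)/(-49/39 - 4183) = -750/(-163186/39) = -750*(-39/163186) = 14625/81593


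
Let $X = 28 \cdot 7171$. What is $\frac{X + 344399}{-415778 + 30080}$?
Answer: $- \frac{181729}{128566} \approx -1.4135$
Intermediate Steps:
$X = 200788$
$\frac{X + 344399}{-415778 + 30080} = \frac{200788 + 344399}{-415778 + 30080} = \frac{545187}{-385698} = 545187 \left(- \frac{1}{385698}\right) = - \frac{181729}{128566}$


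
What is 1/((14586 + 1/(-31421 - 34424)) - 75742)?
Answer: -65845/4026816821 ≈ -1.6352e-5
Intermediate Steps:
1/((14586 + 1/(-31421 - 34424)) - 75742) = 1/((14586 + 1/(-65845)) - 75742) = 1/((14586 - 1/65845) - 75742) = 1/(960415169/65845 - 75742) = 1/(-4026816821/65845) = -65845/4026816821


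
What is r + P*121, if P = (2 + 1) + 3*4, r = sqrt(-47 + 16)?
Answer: 1815 + I*sqrt(31) ≈ 1815.0 + 5.5678*I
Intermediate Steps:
r = I*sqrt(31) (r = sqrt(-31) = I*sqrt(31) ≈ 5.5678*I)
P = 15 (P = 3 + 12 = 15)
r + P*121 = I*sqrt(31) + 15*121 = I*sqrt(31) + 1815 = 1815 + I*sqrt(31)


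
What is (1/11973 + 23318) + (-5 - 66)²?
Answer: 339542308/11973 ≈ 28359.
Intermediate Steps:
(1/11973 + 23318) + (-5 - 66)² = (1/11973 + 23318) + (-71)² = 279186415/11973 + 5041 = 339542308/11973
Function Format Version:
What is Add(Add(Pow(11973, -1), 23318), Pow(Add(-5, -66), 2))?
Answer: Rational(339542308, 11973) ≈ 28359.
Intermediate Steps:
Add(Add(Pow(11973, -1), 23318), Pow(Add(-5, -66), 2)) = Add(Add(Rational(1, 11973), 23318), Pow(-71, 2)) = Add(Rational(279186415, 11973), 5041) = Rational(339542308, 11973)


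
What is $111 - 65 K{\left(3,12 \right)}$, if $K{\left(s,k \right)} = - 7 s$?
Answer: $1476$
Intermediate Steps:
$111 - 65 K{\left(3,12 \right)} = 111 - 65 \left(\left(-7\right) 3\right) = 111 - -1365 = 111 + 1365 = 1476$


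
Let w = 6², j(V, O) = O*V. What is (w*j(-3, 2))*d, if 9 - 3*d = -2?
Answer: -792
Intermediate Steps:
d = 11/3 (d = 3 - ⅓*(-2) = 3 + ⅔ = 11/3 ≈ 3.6667)
w = 36
(w*j(-3, 2))*d = (36*(2*(-3)))*(11/3) = (36*(-6))*(11/3) = -216*11/3 = -792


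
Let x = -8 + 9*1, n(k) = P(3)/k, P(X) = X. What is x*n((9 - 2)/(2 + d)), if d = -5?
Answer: -9/7 ≈ -1.2857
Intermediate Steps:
n(k) = 3/k
x = 1 (x = -8 + 9 = 1)
x*n((9 - 2)/(2 + d)) = 1*(3/(((9 - 2)/(2 - 5)))) = 1*(3/((7/(-3)))) = 1*(3/((7*(-1/3)))) = 1*(3/(-7/3)) = 1*(3*(-3/7)) = 1*(-9/7) = -9/7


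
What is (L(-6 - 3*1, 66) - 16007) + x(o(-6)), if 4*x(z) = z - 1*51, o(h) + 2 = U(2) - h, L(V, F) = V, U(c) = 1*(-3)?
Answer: -32057/2 ≈ -16029.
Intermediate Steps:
U(c) = -3
o(h) = -5 - h (o(h) = -2 + (-3 - h) = -5 - h)
x(z) = -51/4 + z/4 (x(z) = (z - 1*51)/4 = (z - 51)/4 = (-51 + z)/4 = -51/4 + z/4)
(L(-6 - 3*1, 66) - 16007) + x(o(-6)) = ((-6 - 3*1) - 16007) + (-51/4 + (-5 - 1*(-6))/4) = ((-6 - 3) - 16007) + (-51/4 + (-5 + 6)/4) = (-9 - 16007) + (-51/4 + (¼)*1) = -16016 + (-51/4 + ¼) = -16016 - 25/2 = -32057/2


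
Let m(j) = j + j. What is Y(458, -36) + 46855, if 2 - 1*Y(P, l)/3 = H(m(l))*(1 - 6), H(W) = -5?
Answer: 46786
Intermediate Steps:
m(j) = 2*j
Y(P, l) = -69 (Y(P, l) = 6 - (-15)*(1 - 6) = 6 - (-15)*(-5) = 6 - 3*25 = 6 - 75 = -69)
Y(458, -36) + 46855 = -69 + 46855 = 46786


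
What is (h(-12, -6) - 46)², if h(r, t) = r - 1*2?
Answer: 3600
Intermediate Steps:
h(r, t) = -2 + r (h(r, t) = r - 2 = -2 + r)
(h(-12, -6) - 46)² = ((-2 - 12) - 46)² = (-14 - 46)² = (-60)² = 3600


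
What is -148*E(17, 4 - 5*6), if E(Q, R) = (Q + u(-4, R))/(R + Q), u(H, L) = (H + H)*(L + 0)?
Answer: 3700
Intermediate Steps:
u(H, L) = 2*H*L (u(H, L) = (2*H)*L = 2*H*L)
E(Q, R) = (Q - 8*R)/(Q + R) (E(Q, R) = (Q + 2*(-4)*R)/(R + Q) = (Q - 8*R)/(Q + R))
-148*E(17, 4 - 5*6) = -148*(17 - 8*(4 - 5*6))/(17 + (4 - 5*6)) = -148*(17 - 8*(4 - 30))/(17 + (4 - 30)) = -148*(17 - 8*(-26))/(17 - 26) = -148*(17 + 208)/(-9) = -(-148)*225/9 = -148*(-25) = 3700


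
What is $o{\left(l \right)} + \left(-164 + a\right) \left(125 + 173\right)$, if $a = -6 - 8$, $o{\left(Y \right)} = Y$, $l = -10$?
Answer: $-53054$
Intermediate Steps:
$a = -14$ ($a = -6 - 8 = -14$)
$o{\left(l \right)} + \left(-164 + a\right) \left(125 + 173\right) = -10 + \left(-164 - 14\right) \left(125 + 173\right) = -10 - 53044 = -53054$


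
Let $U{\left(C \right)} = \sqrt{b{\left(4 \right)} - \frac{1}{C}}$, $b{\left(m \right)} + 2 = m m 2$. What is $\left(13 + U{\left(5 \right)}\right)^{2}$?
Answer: $\frac{\left(65 + \sqrt{745}\right)^{2}}{25} \approx 340.73$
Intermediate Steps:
$b{\left(m \right)} = -2 + 2 m^{2}$ ($b{\left(m \right)} = -2 + m m 2 = -2 + m^{2} \cdot 2 = -2 + 2 m^{2}$)
$U{\left(C \right)} = \sqrt{30 - \frac{1}{C}}$ ($U{\left(C \right)} = \sqrt{\left(-2 + 2 \cdot 4^{2}\right) - \frac{1}{C}} = \sqrt{\left(-2 + 2 \cdot 16\right) - \frac{1}{C}} = \sqrt{\left(-2 + 32\right) - \frac{1}{C}} = \sqrt{30 - \frac{1}{C}}$)
$\left(13 + U{\left(5 \right)}\right)^{2} = \left(13 + \sqrt{30 - \frac{1}{5}}\right)^{2} = \left(13 + \sqrt{\frac{149}{5}}\right)^{2} = \left(13 + \frac{\sqrt{745}}{5}\right)^{2}$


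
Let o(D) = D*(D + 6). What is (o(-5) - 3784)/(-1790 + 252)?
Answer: 3789/1538 ≈ 2.4636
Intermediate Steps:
o(D) = D*(6 + D)
(o(-5) - 3784)/(-1790 + 252) = (-5*(6 - 5) - 3784)/(-1790 + 252) = (-5*1 - 3784)/(-1538) = (-5 - 3784)*(-1/1538) = -3789*(-1/1538) = 3789/1538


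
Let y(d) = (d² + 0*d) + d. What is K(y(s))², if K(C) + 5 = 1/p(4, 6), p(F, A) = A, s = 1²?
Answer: 841/36 ≈ 23.361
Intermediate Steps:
s = 1
y(d) = d + d² (y(d) = (d² + 0) + d = d² + d = d + d²)
K(C) = -29/6 (K(C) = -5 + 1/6 = -5 + ⅙ = -29/6)
K(y(s))² = (-29/6)² = 841/36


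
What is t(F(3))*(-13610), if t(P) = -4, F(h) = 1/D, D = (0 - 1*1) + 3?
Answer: 54440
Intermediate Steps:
D = 2 (D = (0 - 1) + 3 = -1 + 3 = 2)
F(h) = ½ (F(h) = 1/2 = ½)
t(F(3))*(-13610) = -4*(-13610) = 54440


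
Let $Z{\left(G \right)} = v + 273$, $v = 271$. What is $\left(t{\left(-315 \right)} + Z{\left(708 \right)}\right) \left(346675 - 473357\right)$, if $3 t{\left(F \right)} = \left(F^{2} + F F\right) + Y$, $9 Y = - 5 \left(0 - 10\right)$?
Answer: $- \frac{228127425416}{27} \approx -8.4492 \cdot 10^{9}$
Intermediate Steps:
$Y = \frac{50}{9}$ ($Y = \frac{\left(-5\right) \left(0 - 10\right)}{9} = \frac{\left(-5\right) \left(-10\right)}{9} = \frac{1}{9} \cdot 50 = \frac{50}{9} \approx 5.5556$)
$Z{\left(G \right)} = 544$ ($Z{\left(G \right)} = 271 + 273 = 544$)
$t{\left(F \right)} = \frac{50}{27} + \frac{2 F^{2}}{3}$ ($t{\left(F \right)} = \frac{\left(F^{2} + F F\right) + \frac{50}{9}}{3} = \frac{\left(F^{2} + F^{2}\right) + \frac{50}{9}}{3} = \frac{2 F^{2} + \frac{50}{9}}{3} = \frac{\frac{50}{9} + 2 F^{2}}{3} = \frac{50}{27} + \frac{2 F^{2}}{3}$)
$\left(t{\left(-315 \right)} + Z{\left(708 \right)}\right) \left(346675 - 473357\right) = \left(\left(\frac{50}{27} + \frac{2 \left(-315\right)^{2}}{3}\right) + 544\right) \left(346675 - 473357\right) = \left(\left(\frac{50}{27} + \frac{2}{3} \cdot 99225\right) + 544\right) \left(-126682\right) = \left(\left(\frac{50}{27} + 66150\right) + 544\right) \left(-126682\right) = \left(\frac{1786100}{27} + 544\right) \left(-126682\right) = \frac{1800788}{27} \left(-126682\right) = - \frac{228127425416}{27}$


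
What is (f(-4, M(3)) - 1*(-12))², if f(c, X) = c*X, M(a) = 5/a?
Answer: 256/9 ≈ 28.444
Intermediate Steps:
f(c, X) = X*c
(f(-4, M(3)) - 1*(-12))² = ((5/3)*(-4) - 1*(-12))² = ((5*(⅓))*(-4) + 12)² = ((5/3)*(-4) + 12)² = (-20/3 + 12)² = (16/3)² = 256/9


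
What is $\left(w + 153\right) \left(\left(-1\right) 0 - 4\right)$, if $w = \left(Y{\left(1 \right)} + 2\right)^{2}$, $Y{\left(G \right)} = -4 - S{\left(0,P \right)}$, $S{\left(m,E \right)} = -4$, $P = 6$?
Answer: $-628$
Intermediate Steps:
$Y{\left(G \right)} = 0$ ($Y{\left(G \right)} = -4 - -4 = -4 + 4 = 0$)
$w = 4$ ($w = \left(0 + 2\right)^{2} = 2^{2} = 4$)
$\left(w + 153\right) \left(\left(-1\right) 0 - 4\right) = \left(4 + 153\right) \left(\left(-1\right) 0 - 4\right) = 157 \left(0 - 4\right) = 157 \left(-4\right) = -628$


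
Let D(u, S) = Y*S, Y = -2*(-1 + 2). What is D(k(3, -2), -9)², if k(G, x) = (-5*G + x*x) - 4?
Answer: 324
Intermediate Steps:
k(G, x) = -4 + x² - 5*G (k(G, x) = (-5*G + x²) - 4 = (x² - 5*G) - 4 = -4 + x² - 5*G)
Y = -2 (Y = -2*1 = -2)
D(u, S) = -2*S
D(k(3, -2), -9)² = (-2*(-9))² = 18² = 324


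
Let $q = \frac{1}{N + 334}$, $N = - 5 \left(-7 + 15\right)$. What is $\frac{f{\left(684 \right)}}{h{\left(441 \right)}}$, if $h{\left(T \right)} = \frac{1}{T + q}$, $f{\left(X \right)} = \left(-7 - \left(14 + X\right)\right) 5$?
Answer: $- \frac{152344625}{98} \approx -1.5545 \cdot 10^{6}$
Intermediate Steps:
$N = -40$ ($N = \left(-5\right) 8 = -40$)
$q = \frac{1}{294}$ ($q = \frac{1}{-40 + 334} = \frac{1}{294} \approx 0.0034014$)
$f{\left(X \right)} = -105 - 5 X$ ($f{\left(X \right)} = \left(-21 - X\right) 5 = -105 - 5 X$)
$h{\left(T \right)} = \frac{1}{\frac{1}{294} + T}$ ($h{\left(T \right)} = \frac{1}{T + \frac{1}{294}} = \frac{1}{\frac{1}{294} + T}$)
$\frac{f{\left(684 \right)}}{h{\left(441 \right)}} = \frac{-105 - 3420}{294 \frac{1}{1 + 294 \cdot 441}} = \frac{-105 - 3420}{294 \frac{1}{1 + 129654}} = - \frac{3525}{294 \cdot \frac{1}{129655}} = - \frac{3525}{\frac{294}{129655}} = \left(-3525\right) \frac{129655}{294} = - \frac{152344625}{98}$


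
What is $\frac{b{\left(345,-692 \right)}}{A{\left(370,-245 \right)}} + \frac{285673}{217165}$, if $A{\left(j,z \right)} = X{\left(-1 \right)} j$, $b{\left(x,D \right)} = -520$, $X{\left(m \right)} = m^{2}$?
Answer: $- \frac{722679}{8035105} \approx -0.08994$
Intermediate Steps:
$A{\left(j,z \right)} = j$ ($A{\left(j,z \right)} = \left(-1\right)^{2} j = 1 j = j$)
$\frac{b{\left(345,-692 \right)}}{A{\left(370,-245 \right)}} + \frac{285673}{217165} = - \frac{520}{370} + \frac{285673}{217165} = \left(-520\right) \frac{1}{370} + 285673 \cdot \frac{1}{217165} = - \frac{52}{37} + \frac{285673}{217165} = - \frac{722679}{8035105}$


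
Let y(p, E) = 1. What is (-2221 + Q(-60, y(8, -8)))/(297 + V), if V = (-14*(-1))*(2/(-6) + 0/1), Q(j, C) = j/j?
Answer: -6660/877 ≈ -7.5941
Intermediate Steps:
Q(j, C) = 1
V = -14/3 (V = 14*(2*(-⅙) + 0*1) = 14*(-⅓ + 0) = 14*(-⅓) = -14/3 ≈ -4.6667)
(-2221 + Q(-60, y(8, -8)))/(297 + V) = (-2221 + 1)/(297 - 14/3) = -2220/877/3 = -2220*3/877 = -6660/877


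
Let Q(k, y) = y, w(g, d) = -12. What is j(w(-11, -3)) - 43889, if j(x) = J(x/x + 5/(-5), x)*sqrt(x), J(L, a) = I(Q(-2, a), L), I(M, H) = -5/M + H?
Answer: -43889 + 5*I*sqrt(3)/6 ≈ -43889.0 + 1.4434*I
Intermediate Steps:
I(M, H) = H - 5/M
J(L, a) = L - 5/a
j(x) = -5/sqrt(x) (j(x) = ((x/x + 5/(-5)) - 5/x)*sqrt(x) = ((1 + 5*(-1/5)) - 5/x)*sqrt(x) = ((1 - 1) - 5/x)*sqrt(x) = (0 - 5/x)*sqrt(x) = (-5/x)*sqrt(x) = -5/sqrt(x))
j(w(-11, -3)) - 43889 = -(-5)*I*sqrt(3)/6 - 43889 = 5*I*sqrt(3)/6 - 43889 = -43889 + 5*I*sqrt(3)/6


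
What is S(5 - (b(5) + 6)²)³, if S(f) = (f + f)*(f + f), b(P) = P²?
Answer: 48857059788734070784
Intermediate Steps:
S(f) = 4*f² (S(f) = (2*f)*(2*f) = 4*f²)
S(5 - (b(5) + 6)²)³ = (4*(5 - (5² + 6)²)²)³ = (4*(5 - (25 + 6)²)²)³ = (4*(5 - 1*31²)²)³ = (4*(5 - 1*961)²)³ = (4*(5 - 961)²)³ = (4*(-956)²)³ = (4*913936)³ = 3655744³ = 48857059788734070784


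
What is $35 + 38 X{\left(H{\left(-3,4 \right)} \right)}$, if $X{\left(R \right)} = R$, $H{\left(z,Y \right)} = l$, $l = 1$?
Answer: $73$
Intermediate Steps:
$H{\left(z,Y \right)} = 1$
$35 + 38 X{\left(H{\left(-3,4 \right)} \right)} = 35 + 38 \cdot 1 = 35 + 38 = 73$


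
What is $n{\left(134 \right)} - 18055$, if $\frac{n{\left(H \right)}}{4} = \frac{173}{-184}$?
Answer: $- \frac{830703}{46} \approx -18059.0$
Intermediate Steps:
$n{\left(H \right)} = - \frac{173}{46}$ ($n{\left(H \right)} = 4 \frac{173}{-184} = 4 \cdot 173 \left(- \frac{1}{184}\right) = 4 \left(- \frac{173}{184}\right) = - \frac{173}{46}$)
$n{\left(134 \right)} - 18055 = - \frac{173}{46} - 18055 = - \frac{830703}{46}$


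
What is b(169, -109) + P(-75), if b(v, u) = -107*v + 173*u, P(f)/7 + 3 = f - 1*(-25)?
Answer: -37311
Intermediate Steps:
P(f) = 154 + 7*f (P(f) = -21 + 7*(f - 1*(-25)) = -21 + 7*(f + 25) = -21 + 7*(25 + f) = -21 + (175 + 7*f) = 154 + 7*f)
b(169, -109) + P(-75) = (-107*169 + 173*(-109)) + (154 + 7*(-75)) = (-18083 - 18857) + (154 - 525) = -36940 - 371 = -37311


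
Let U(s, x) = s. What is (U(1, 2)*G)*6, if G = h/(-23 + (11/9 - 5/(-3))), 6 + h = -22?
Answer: 1512/181 ≈ 8.3536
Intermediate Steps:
h = -28 (h = -6 - 22 = -28)
G = 252/181 (G = -28/(-23 + (11/9 - 5/(-3))) = -28/(-23 + (11*(⅑) - 5*(-⅓))) = -28/(-23 + (11/9 + 5/3)) = -28/(-23 + 26/9) = -28/(-181/9) = -28*(-9/181) = 252/181 ≈ 1.3923)
(U(1, 2)*G)*6 = (1*(252/181))*6 = (252/181)*6 = 1512/181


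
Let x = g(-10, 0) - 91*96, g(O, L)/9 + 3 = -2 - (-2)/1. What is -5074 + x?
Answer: -13837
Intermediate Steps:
g(O, L) = -27 (g(O, L) = -27 + 9*(-2 - (-2)/1) = -27 + 9*(-2 - (-2)) = -27 + 9*(-2 - 1*(-2)) = -27 + 9*(-2 + 2) = -27 + 9*0 = -27 + 0 = -27)
x = -8763 (x = -27 - 91*96 = -27 - 8736 = -8763)
-5074 + x = -5074 - 8763 = -13837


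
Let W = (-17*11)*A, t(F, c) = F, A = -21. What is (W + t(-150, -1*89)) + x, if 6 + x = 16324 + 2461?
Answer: 22556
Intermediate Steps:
x = 18779 (x = -6 + (16324 + 2461) = -6 + 18785 = 18779)
W = 3927 (W = -17*11*(-21) = -187*(-21) = 3927)
(W + t(-150, -1*89)) + x = (3927 - 150) + 18779 = 3777 + 18779 = 22556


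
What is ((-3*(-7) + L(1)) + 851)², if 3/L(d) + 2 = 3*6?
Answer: 194742025/256 ≈ 7.6071e+5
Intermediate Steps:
L(d) = 3/16 (L(d) = 3/(-2 + 3*6) = 3/(-2 + 18) = 3/16)
((-3*(-7) + L(1)) + 851)² = ((-3*(-7) + 3/16) + 851)² = ((21 + 3/16) + 851)² = (339/16 + 851)² = (13955/16)² = 194742025/256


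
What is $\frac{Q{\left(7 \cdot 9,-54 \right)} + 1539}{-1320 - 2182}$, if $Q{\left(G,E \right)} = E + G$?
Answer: $- \frac{774}{1751} \approx -0.44203$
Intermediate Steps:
$\frac{Q{\left(7 \cdot 9,-54 \right)} + 1539}{-1320 - 2182} = \frac{\left(-54 + 7 \cdot 9\right) + 1539}{-1320 - 2182} = \frac{\left(-54 + 63\right) + 1539}{-3502} = \left(9 + 1539\right) \left(- \frac{1}{3502}\right) = 1548 \left(- \frac{1}{3502}\right) = - \frac{774}{1751}$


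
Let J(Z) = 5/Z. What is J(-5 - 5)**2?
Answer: 1/4 ≈ 0.25000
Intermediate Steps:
J(-5 - 5)**2 = (5/(-5 - 5))**2 = (5/(-10))**2 = (5*(-1/10))**2 = (-1/2)**2 = 1/4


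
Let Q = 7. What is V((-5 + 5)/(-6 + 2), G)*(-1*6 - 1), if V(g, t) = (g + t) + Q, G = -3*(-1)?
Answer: -70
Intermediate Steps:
G = 3
V(g, t) = 7 + g + t (V(g, t) = (g + t) + 7 = 7 + g + t)
V((-5 + 5)/(-6 + 2), G)*(-1*6 - 1) = (7 + (-5 + 5)/(-6 + 2) + 3)*(-1*6 - 1) = (7 + 0/(-4) + 3)*(-6 - 1) = (7 + 0*(-1/4) + 3)*(-7) = (7 + 0 + 3)*(-7) = 10*(-7) = -70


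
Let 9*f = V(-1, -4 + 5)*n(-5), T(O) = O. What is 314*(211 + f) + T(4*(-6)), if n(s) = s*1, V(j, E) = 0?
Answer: 66230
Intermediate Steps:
n(s) = s
f = 0 (f = (0*(-5))/9 = (1/9)*0 = 0)
314*(211 + f) + T(4*(-6)) = 314*(211 + 0) + 4*(-6) = 314*211 - 24 = 66254 - 24 = 66230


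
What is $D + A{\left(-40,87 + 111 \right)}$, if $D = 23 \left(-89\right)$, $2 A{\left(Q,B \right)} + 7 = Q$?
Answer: $- \frac{4141}{2} \approx -2070.5$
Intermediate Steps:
$A{\left(Q,B \right)} = - \frac{7}{2} + \frac{Q}{2}$
$D = -2047$
$D + A{\left(-40,87 + 111 \right)} = -2047 + \left(- \frac{7}{2} + \frac{1}{2} \left(-40\right)\right) = -2047 - \frac{47}{2} = - \frac{4141}{2}$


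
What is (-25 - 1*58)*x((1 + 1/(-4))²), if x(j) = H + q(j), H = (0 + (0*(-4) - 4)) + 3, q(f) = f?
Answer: 581/16 ≈ 36.313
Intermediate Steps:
H = -1 (H = (0 + (0 - 4)) + 3 = (0 - 4) + 3 = -4 + 3 = -1)
x(j) = -1 + j
(-25 - 1*58)*x((1 + 1/(-4))²) = (-25 - 1*58)*(-1 + (1 + 1/(-4))²) = (-25 - 58)*(-1 + (1 - ¼)²) = -83*(-1 + (¾)²) = -83*(-1 + 9/16) = -83*(-7/16) = 581/16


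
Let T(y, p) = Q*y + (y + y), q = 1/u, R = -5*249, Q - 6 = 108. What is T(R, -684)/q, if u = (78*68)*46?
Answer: -35236169280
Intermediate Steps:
u = 243984 (u = 5304*46 = 243984)
Q = 114 (Q = 6 + 108 = 114)
R = -1245
q = 1/243984 ≈ 4.0986e-6
T(y, p) = 116*y (T(y, p) = 114*y + (y + y) = 114*y + 2*y = 116*y)
T(R, -684)/q = (116*(-1245))/(1/243984) = -144420*243984 = -35236169280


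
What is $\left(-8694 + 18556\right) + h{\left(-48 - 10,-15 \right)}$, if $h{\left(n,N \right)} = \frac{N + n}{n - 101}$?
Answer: $\frac{1568131}{159} \approx 9862.5$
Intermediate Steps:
$h{\left(n,N \right)} = \frac{N + n}{-101 + n}$
$\left(-8694 + 18556\right) + h{\left(-48 - 10,-15 \right)} = \left(-8694 + 18556\right) + \frac{-15 - 58}{-101 - 58} = 9862 + \frac{-15 - 58}{-101 - 58} = 9862 + \frac{1}{-159} \left(-73\right) = 9862 - - \frac{73}{159} = 9862 + \frac{73}{159} = \frac{1568131}{159}$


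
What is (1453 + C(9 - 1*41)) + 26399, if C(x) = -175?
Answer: 27677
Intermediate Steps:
(1453 + C(9 - 1*41)) + 26399 = (1453 - 175) + 26399 = 1278 + 26399 = 27677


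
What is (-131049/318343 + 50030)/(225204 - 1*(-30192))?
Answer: 15926569241/81303528828 ≈ 0.19589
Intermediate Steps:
(-131049/318343 + 50030)/(225204 - 1*(-30192)) = (-131049*1/318343 + 50030)/(225204 + 30192) = (-131049/318343 + 50030)/255396 = (15926569241/318343)*(1/255396) = 15926569241/81303528828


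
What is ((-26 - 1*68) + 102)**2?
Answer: 64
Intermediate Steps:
((-26 - 1*68) + 102)**2 = ((-26 - 68) + 102)**2 = (-94 + 102)**2 = 8**2 = 64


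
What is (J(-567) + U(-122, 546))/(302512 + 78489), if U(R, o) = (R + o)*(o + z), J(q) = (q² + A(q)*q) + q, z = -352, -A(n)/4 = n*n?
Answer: 729540230/381001 ≈ 1914.8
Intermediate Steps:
A(n) = -4*n² (A(n) = -4*n*n = -4*n²)
J(q) = q + q² - 4*q³ (J(q) = (q² + (-4*q²)*q) + q = (q² - 4*q³) + q = q + q² - 4*q³)
U(R, o) = (-352 + o)*(R + o) (U(R, o) = (R + o)*(o - 352) = (R + o)*(-352 + o) = (-352 + o)*(R + o))
(J(-567) + U(-122, 546))/(302512 + 78489) = (-567*(1 - 567 - 4*(-567)²) + (546² - 352*(-122) - 352*546 - 122*546))/(302512 + 78489) = (-567*(1 - 567 - 4*321489) + (298116 + 42944 - 192192 - 66612))/381001 = (-567*(1 - 567 - 1285956) + 82256)*(1/381001) = (-567*(-1286522) + 82256)*(1/381001) = (729457974 + 82256)*(1/381001) = 729540230*(1/381001) = 729540230/381001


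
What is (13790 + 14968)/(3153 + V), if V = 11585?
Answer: 14379/7369 ≈ 1.9513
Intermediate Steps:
(13790 + 14968)/(3153 + V) = (13790 + 14968)/(3153 + 11585) = 28758/14738 = 28758*(1/14738) = 14379/7369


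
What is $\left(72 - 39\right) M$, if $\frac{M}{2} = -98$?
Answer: $-6468$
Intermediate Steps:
$M = -196$ ($M = 2 \left(-98\right) = -196$)
$\left(72 - 39\right) M = \left(72 - 39\right) \left(-196\right) = 33 \left(-196\right) = -6468$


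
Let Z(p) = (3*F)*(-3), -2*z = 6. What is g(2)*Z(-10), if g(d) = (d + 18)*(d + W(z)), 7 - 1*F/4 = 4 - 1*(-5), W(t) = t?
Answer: -1440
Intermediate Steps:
z = -3 (z = -½*6 = -3)
F = -8 (F = 28 - 4*(4 - 1*(-5)) = 28 - 4*(4 + 5) = 28 - 4*9 = 28 - 36 = -8)
Z(p) = 72 (Z(p) = (3*(-8))*(-3) = -24*(-3) = 72)
g(d) = (-3 + d)*(18 + d) (g(d) = (d + 18)*(d - 3) = (18 + d)*(-3 + d) = (-3 + d)*(18 + d))
g(2)*Z(-10) = (-54 + 2² + 15*2)*72 = (-54 + 4 + 30)*72 = -20*72 = -1440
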